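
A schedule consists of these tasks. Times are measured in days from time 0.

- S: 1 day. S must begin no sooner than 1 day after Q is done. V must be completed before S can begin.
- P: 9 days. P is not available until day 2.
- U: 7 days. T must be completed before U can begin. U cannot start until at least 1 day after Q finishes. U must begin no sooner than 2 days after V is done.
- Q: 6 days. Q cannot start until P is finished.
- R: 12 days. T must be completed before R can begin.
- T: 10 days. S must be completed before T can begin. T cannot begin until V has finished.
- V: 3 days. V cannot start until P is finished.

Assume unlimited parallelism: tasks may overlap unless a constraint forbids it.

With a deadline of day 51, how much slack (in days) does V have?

14

P cannot begin until its own release at day 2. It runs from day 2 to 2 + 9 = day 11.
V cannot begin until P (finishes day 11). It runs from day 11 to 11 + 3 = day 14.

Working backward from the deadline:
R has no dependents, so it just needs to finish by day 51. Starting by 51 − 12 = day 39 achieves that.
Nothing follows U; the deadline of day 51 is its only limit. It must start by 51 − 7 = day 44.
T has several dependents: R (must start by day 39); U (must start by day 44). The earliest of those limits is day 39, so T must start by 39 − 10 = day 29.
Since T (must start by day 29) depends on it, S must finish by day 29. Backing off its 1-day duration gives a latest start of day 28.
For V: S (must start by day 28); T (must start by day 29); U (must start by day 44, minus 2-day gap → day 42). The most restrictive is day 28; with a 3-day duration, V must start by day 25.
So V can start as early as day 11 and as late as day 25, giving 25 − 11 = 14 days of slack.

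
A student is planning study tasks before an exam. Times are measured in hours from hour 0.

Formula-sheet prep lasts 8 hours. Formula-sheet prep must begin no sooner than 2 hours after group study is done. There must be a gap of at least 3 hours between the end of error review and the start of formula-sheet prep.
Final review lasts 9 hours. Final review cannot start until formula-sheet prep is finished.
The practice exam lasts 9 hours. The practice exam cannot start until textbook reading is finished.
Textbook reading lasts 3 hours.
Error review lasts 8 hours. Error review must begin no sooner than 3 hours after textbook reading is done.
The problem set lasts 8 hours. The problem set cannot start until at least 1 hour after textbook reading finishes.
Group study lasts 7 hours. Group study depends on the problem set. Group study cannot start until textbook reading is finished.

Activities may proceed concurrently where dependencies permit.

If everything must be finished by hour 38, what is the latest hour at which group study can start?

Nothing follows final review; the deadline of hour 38 is its only limit. It must start by 38 − 9 = hour 29.
Formula-sheet prep feeds into final review (must start by hour 29); so formula-sheet prep must finish by hour 29 and therefore start by hour 21.
Group study has to be done before formula-sheet prep (must start by hour 21, minus 2-hour gap → hour 19). That means finishing by hour 19, i.e. starting by 19 − 7 = hour 12.

12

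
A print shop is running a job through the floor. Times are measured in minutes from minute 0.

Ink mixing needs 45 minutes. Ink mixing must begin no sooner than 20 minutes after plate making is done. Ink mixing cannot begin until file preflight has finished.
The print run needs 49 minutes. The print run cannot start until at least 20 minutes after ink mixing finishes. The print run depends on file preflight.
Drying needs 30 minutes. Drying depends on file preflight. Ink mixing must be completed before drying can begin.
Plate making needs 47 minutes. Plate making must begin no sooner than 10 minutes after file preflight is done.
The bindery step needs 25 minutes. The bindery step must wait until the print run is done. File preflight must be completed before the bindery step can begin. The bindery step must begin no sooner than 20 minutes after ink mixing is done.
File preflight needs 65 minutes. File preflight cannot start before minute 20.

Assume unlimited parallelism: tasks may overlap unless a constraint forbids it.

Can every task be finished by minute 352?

Yes

File preflight cannot begin until its own release at minute 20. It runs from minute 20 to 20 + 65 = minute 85.
Plate making cannot begin until file preflight (finishes minute 85, plus 10-minute gap → minute 95). It runs from minute 95 to 95 + 47 = minute 142.
For ink mixing: plate making (finishes minute 142, plus 20-minute gap → minute 162); file preflight (finishes minute 85). Taking the maximum gives a start of minute 162, and it finishes at 162 + 45 = minute 207.
Drying needs all of file preflight (finishes minute 85); ink mixing (finishes minute 207). That puts its earliest start at minute 207; it finishes at 207 + 30 = minute 237.
The print run cannot start until ink mixing (finishes minute 207, plus 20-minute gap → minute 227); file preflight (finishes minute 85). The controlling bound is minute 227, so the print run finishes at 227 + 49 = minute 276.
The bindery step needs all of the print run (finishes minute 276); file preflight (finishes minute 85); ink mixing (finishes minute 207, plus 20-minute gap → minute 227). That puts its earliest start at minute 276; it finishes at 276 + 25 = minute 301.
Every task is finished by minute 301, which is no later than the deadline of 352, so the schedule is feasible.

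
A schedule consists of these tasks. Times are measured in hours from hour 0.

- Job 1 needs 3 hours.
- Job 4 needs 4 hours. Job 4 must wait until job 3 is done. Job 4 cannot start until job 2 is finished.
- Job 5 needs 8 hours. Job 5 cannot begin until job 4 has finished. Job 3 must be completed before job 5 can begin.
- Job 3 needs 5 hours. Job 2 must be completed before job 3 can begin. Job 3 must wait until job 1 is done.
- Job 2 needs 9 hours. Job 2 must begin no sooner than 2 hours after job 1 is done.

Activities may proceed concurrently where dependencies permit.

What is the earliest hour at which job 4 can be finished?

Job 1 can start immediately at hour 0; it finishes at hour 3.
Job 2 cannot begin until job 1 (finishes hour 3, plus 2-hour gap → hour 5). It runs from hour 5 to 5 + 9 = hour 14.
For job 3: job 2 (finishes hour 14); job 1 (finishes hour 3). Taking the maximum gives a start of hour 14, and it finishes at 14 + 5 = hour 19.
Job 4 needs all of job 3 (finishes hour 19); job 2 (finishes hour 14). That puts its earliest start at hour 19; it finishes at 19 + 4 = hour 23.

23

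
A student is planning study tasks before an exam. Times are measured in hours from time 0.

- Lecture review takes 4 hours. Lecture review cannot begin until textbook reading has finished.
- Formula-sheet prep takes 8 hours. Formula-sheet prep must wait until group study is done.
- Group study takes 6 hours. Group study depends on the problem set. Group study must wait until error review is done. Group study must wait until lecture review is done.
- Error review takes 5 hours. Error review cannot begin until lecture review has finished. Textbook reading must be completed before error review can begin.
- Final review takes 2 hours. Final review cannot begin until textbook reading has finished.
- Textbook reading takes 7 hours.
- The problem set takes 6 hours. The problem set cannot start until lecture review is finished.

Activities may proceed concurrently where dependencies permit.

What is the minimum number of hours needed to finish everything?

Textbook reading has no prerequisites, so it starts at hour 0 and finishes at hour 7.
After textbook reading (finishes hour 7), final review can start at hour 7 and finishes at hour 9.
Lecture review cannot begin until textbook reading (finishes hour 7). It runs from hour 7 to 7 + 4 = hour 11.
Error review cannot start until lecture review (finishes hour 11); textbook reading (finishes hour 7). The controlling bound is hour 11, so error review finishes at 11 + 5 = hour 16.
The problem set cannot begin until lecture review (finishes hour 11). It runs from hour 11 to 11 + 6 = hour 17.
For group study: the problem set (finishes hour 17); error review (finishes hour 16); lecture review (finishes hour 11). Taking the maximum gives a start of hour 17, and it finishes at 17 + 6 = hour 23.
Formula-sheet prep waits on group study (finishes hour 23), so it starts at hour 23 and finishes at 23 + 8 = hour 31.
All tasks are finished once the last one completes. Finish times: Textbook reading at 7, Lecture review at 11, The problem set at 17, Error review at 16, Group study at 23, Formula-sheet prep at 31, Final review at 9. The latest is hour 31.

31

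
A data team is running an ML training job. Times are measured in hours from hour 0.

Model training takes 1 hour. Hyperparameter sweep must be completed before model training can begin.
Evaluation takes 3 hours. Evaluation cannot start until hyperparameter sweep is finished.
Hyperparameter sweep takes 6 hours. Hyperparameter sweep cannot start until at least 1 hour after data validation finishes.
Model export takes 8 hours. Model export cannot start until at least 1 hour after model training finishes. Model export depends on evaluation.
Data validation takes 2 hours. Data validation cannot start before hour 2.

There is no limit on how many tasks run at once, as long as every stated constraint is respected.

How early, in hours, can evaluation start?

11

Data validation waits on its own release at hour 2, so it starts at hour 2 and finishes at 2 + 2 = hour 4.
After data validation (finishes hour 4, plus 1-hour gap → hour 5), hyperparameter sweep can start at hour 5 and finishes at hour 11.
Evaluation waits on hyperparameter sweep (finishes hour 11), so the earliest it can start is hour 11.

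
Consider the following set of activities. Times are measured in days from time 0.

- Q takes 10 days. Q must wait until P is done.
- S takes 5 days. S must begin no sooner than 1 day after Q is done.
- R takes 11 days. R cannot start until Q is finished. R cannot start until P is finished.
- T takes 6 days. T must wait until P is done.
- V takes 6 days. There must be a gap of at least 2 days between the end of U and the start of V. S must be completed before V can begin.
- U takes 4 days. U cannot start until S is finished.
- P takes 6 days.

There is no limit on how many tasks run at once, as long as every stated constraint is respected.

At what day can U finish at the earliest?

26

P can start immediately at day 0; it finishes at day 6.
Q waits on P (finishes day 6), so it starts at day 6 and finishes at 6 + 10 = day 16.
S cannot begin until Q (finishes day 16, plus 1-day gap → day 17). It runs from day 17 to 17 + 5 = day 22.
U cannot begin until S (finishes day 22). It runs from day 22 to 22 + 4 = day 26.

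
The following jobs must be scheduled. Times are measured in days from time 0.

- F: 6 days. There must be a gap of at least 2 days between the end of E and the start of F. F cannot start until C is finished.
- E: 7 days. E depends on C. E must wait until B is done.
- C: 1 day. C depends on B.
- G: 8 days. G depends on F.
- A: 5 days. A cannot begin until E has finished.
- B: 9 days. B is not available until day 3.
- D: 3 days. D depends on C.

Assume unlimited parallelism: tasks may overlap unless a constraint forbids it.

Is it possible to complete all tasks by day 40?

Yes

B waits on its own release at day 3, so it starts at day 3 and finishes at 3 + 9 = day 12.
After B (finishes day 12), C can start at day 12 and finishes at day 13.
For E: C (finishes day 13); B (finishes day 12). Taking the maximum gives a start of day 13, and it finishes at 13 + 7 = day 20.
F needs all of E (finishes day 20, plus 2-day gap → day 22); C (finishes day 13). That puts its earliest start at day 22; it finishes at 22 + 6 = day 28.
After F (finishes day 28), G can start at day 28 and finishes at day 36.
A cannot begin until E (finishes day 20). It runs from day 20 to 20 + 5 = day 25.
D waits on C (finishes day 13), so it starts at day 13 and finishes at 13 + 3 = day 16.
Every task is finished by day 36, which is no later than the deadline of 40, so the schedule is feasible.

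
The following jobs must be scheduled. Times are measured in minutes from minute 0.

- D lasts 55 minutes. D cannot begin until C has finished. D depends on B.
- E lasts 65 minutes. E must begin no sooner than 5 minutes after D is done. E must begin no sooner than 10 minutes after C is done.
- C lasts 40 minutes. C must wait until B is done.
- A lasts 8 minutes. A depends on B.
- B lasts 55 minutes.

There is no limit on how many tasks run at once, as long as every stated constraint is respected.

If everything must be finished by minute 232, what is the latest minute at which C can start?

67

To finish by minute 232, E (duration 65) must start no later than minute 167.
Since E (must start by minute 167, minus 5-minute gap → minute 162) depends on it, D must finish by minute 162. Backing off its 55-minute duration gives a latest start of minute 107.
C feeds D (must start by minute 107); E (must start by minute 167, minus 10-minute gap → minute 157). Taking the minimum, C must finish by minute 107 and start by 107 − 40 = minute 67.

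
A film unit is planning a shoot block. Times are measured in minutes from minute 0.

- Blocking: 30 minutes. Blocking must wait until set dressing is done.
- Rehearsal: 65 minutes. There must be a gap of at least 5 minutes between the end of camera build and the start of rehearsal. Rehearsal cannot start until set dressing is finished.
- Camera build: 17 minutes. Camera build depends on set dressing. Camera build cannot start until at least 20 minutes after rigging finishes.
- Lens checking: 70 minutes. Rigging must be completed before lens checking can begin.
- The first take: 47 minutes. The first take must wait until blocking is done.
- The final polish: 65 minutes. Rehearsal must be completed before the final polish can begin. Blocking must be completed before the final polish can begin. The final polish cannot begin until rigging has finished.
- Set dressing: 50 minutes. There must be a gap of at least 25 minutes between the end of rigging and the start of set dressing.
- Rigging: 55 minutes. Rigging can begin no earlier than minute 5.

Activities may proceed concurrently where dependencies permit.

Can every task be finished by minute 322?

Yes

After its own release at minute 5, rigging can start at minute 5 and finishes at minute 60.
After rigging (finishes minute 60), lens checking can start at minute 60 and finishes at minute 130.
Set dressing waits on rigging (finishes minute 60, plus 25-minute gap → minute 85), so it starts at minute 85 and finishes at 85 + 50 = minute 135.
Blocking cannot begin until set dressing (finishes minute 135). It runs from minute 135 to 135 + 30 = minute 165.
The first take cannot begin until blocking (finishes minute 165). It runs from minute 165 to 165 + 47 = minute 212.
For camera build: set dressing (finishes minute 135); rigging (finishes minute 60, plus 20-minute gap → minute 80). Taking the maximum gives a start of minute 135, and it finishes at 135 + 17 = minute 152.
Rehearsal has to wait for camera build (finishes minute 152, plus 5-minute gap → minute 157); set dressing (finishes minute 135). The latest of these is minute 157, so rehearsal runs minute 157 to 157 + 65 = minute 222.
The final polish needs all of rehearsal (finishes minute 222); blocking (finishes minute 165); rigging (finishes minute 60). That puts its earliest start at minute 222; it finishes at 222 + 65 = minute 287.
Every task is finished by minute 287, which is no later than the deadline of 322, so the schedule is feasible.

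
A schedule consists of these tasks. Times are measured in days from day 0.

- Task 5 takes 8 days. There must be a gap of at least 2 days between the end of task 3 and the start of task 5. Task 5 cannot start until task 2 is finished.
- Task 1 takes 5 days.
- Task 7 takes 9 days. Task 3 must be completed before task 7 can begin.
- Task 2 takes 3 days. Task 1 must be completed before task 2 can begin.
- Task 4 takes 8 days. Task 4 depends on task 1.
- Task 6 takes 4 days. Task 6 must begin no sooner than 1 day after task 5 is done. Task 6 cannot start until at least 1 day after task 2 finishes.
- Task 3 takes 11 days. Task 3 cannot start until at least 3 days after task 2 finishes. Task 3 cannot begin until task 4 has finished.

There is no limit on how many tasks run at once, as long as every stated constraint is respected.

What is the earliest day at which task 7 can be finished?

Nothing blocks task 1, so it runs from day 0 to day 5.
Task 4 waits on task 1 (finishes day 5), so it starts at day 5 and finishes at 5 + 8 = day 13.
Task 2 waits on task 1 (finishes day 5), so it starts at day 5 and finishes at 5 + 3 = day 8.
For task 3: task 2 (finishes day 8, plus 3-day gap → day 11); task 4 (finishes day 13). Taking the maximum gives a start of day 13, and it finishes at 13 + 11 = day 24.
Task 7 waits on task 3 (finishes day 24), so it starts at day 24 and finishes at 24 + 9 = day 33.

33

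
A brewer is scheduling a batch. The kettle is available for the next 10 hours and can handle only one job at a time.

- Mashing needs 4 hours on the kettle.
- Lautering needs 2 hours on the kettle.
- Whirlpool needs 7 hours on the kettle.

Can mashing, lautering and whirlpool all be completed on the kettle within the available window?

No

Running back to back, the jobs need 4 + 2 + 7 = 13 hours on the kettle.
Since 13 > 10, they cannot all fit.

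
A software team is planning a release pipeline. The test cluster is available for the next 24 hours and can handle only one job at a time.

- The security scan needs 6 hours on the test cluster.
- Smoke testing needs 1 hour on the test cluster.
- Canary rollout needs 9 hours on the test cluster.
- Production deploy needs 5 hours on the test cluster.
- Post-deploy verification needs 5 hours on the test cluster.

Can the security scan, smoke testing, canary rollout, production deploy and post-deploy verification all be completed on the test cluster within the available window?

Running back to back, the jobs need 6 + 1 + 9 + 5 + 5 = 26 hours on the test cluster.
Since 26 > 24, they cannot all fit.

No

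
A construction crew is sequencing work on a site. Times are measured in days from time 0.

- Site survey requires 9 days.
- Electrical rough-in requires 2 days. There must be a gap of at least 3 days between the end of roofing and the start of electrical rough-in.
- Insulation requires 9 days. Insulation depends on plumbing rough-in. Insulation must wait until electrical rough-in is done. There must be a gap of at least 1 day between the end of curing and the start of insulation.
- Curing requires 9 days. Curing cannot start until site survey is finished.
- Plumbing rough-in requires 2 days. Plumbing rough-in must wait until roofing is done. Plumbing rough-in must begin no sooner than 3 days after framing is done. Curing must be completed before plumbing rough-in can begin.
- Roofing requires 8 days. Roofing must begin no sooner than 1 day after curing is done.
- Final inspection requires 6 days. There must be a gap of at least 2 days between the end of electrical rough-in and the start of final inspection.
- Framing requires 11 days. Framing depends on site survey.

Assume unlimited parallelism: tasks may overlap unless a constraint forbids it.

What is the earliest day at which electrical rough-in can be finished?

Nothing blocks site survey, so it runs from day 0 to day 9.
Curing waits on site survey (finishes day 9), so it starts at day 9 and finishes at 9 + 9 = day 18.
Roofing cannot begin until curing (finishes day 18, plus 1-day gap → day 19). It runs from day 19 to 19 + 8 = day 27.
Electrical rough-in cannot begin until roofing (finishes day 27, plus 3-day gap → day 30). It runs from day 30 to 30 + 2 = day 32.

32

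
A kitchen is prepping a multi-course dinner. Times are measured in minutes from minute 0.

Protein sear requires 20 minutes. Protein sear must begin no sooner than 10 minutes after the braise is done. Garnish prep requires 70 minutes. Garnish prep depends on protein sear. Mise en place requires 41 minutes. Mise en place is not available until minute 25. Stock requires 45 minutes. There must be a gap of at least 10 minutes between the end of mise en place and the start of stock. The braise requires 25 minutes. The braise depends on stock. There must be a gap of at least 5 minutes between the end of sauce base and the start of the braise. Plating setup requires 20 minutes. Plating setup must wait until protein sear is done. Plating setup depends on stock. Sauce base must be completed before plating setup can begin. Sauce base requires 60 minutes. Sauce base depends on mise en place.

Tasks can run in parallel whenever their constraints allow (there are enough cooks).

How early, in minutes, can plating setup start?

186

After its own release at minute 25, mise en place can start at minute 25 and finishes at minute 66.
Sauce base cannot begin until mise en place (finishes minute 66). It runs from minute 66 to 66 + 60 = minute 126.
Stock waits on mise en place (finishes minute 66, plus 10-minute gap → minute 76), so it starts at minute 76 and finishes at 76 + 45 = minute 121.
The braise has to wait for stock (finishes minute 121); sauce base (finishes minute 126, plus 5-minute gap → minute 131). The latest of these is minute 131, so the braise runs minute 131 to 131 + 25 = minute 156.
Protein sear waits on the braise (finishes minute 156, plus 10-minute gap → minute 166), so it starts at minute 166 and finishes at 166 + 20 = minute 186.
Plating setup waits on protein sear (finishes minute 186); stock (finishes minute 121); sauce base (finishes minute 126). The latest of these is minute 186, which is the earliest plating setup can start.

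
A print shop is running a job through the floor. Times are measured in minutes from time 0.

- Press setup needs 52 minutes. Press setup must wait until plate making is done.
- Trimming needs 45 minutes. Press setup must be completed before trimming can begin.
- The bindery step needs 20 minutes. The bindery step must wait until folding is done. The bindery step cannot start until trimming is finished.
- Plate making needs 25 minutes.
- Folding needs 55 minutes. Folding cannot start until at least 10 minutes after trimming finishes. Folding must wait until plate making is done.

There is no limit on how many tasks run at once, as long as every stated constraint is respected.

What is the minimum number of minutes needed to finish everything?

Plate making has no prerequisites, so it starts at minute 0 and finishes at minute 25.
Press setup waits on plate making (finishes minute 25), so it starts at minute 25 and finishes at 25 + 52 = minute 77.
After press setup (finishes minute 77), trimming can start at minute 77 and finishes at minute 122.
Folding has to wait for trimming (finishes minute 122, plus 10-minute gap → minute 132); plate making (finishes minute 25). The latest of these is minute 132, so folding runs minute 132 to 132 + 55 = minute 187.
The bindery step has to wait for folding (finishes minute 187); trimming (finishes minute 122). The latest of these is minute 187, so the bindery step runs minute 187 to 187 + 20 = minute 207.
All tasks are finished once the last one completes. Finish times: Plate making at 25, Press setup at 77, Trimming at 122, Folding at 187, The bindery step at 207. The latest is minute 207.

207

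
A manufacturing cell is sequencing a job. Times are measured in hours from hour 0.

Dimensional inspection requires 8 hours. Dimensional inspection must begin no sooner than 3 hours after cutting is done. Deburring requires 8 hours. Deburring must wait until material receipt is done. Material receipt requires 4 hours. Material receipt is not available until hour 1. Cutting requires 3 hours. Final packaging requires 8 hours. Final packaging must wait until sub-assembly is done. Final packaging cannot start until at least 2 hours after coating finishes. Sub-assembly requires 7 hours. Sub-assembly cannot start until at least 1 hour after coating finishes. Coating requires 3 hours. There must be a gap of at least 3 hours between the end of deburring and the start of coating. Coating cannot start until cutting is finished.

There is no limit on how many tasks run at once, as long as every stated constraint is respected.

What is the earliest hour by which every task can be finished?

35

Nothing blocks cutting, so it runs from hour 0 to hour 3.
After cutting (finishes hour 3, plus 3-hour gap → hour 6), dimensional inspection can start at hour 6 and finishes at hour 14.
Material receipt cannot begin until its own release at hour 1. It runs from hour 1 to 1 + 4 = hour 5.
After material receipt (finishes hour 5), deburring can start at hour 5 and finishes at hour 13.
Coating cannot start until deburring (finishes hour 13, plus 3-hour gap → hour 16); cutting (finishes hour 3). The controlling bound is hour 16, so coating finishes at 16 + 3 = hour 19.
Sub-assembly waits on coating (finishes hour 19, plus 1-hour gap → hour 20), so it starts at hour 20 and finishes at 20 + 7 = hour 27.
Final packaging has to wait for sub-assembly (finishes hour 27); coating (finishes hour 19, plus 2-hour gap → hour 21). The latest of these is hour 27, so final packaging runs hour 27 to 27 + 8 = hour 35.
All tasks are finished once the last one completes. Finish times: Material receipt at 5, Cutting at 3, Deburring at 13, Dimensional inspection at 14, Coating at 19, Sub-assembly at 27, Final packaging at 35. The latest is hour 35.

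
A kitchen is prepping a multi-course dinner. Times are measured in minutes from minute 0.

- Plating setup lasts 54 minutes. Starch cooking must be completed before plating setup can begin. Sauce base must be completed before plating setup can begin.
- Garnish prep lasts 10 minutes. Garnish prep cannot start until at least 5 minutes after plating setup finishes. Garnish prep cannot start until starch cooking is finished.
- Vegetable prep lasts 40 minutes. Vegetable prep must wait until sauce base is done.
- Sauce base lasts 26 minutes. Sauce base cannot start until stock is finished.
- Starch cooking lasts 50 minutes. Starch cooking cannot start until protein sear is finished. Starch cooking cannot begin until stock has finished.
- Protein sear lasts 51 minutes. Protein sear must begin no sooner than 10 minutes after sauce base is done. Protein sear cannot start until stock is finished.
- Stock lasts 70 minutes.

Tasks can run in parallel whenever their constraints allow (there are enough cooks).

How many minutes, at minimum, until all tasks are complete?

Stock can start immediately at minute 0; it finishes at minute 70.
After stock (finishes minute 70), sauce base can start at minute 70 and finishes at minute 96.
Vegetable prep cannot begin until sauce base (finishes minute 96). It runs from minute 96 to 96 + 40 = minute 136.
Protein sear has to wait for sauce base (finishes minute 96, plus 10-minute gap → minute 106); stock (finishes minute 70). The latest of these is minute 106, so protein sear runs minute 106 to 106 + 51 = minute 157.
Starch cooking needs all of protein sear (finishes minute 157); stock (finishes minute 70). That puts its earliest start at minute 157; it finishes at 157 + 50 = minute 207.
Plating setup needs all of starch cooking (finishes minute 207); sauce base (finishes minute 96). That puts its earliest start at minute 207; it finishes at 207 + 54 = minute 261.
Garnish prep cannot start until plating setup (finishes minute 261, plus 5-minute gap → minute 266); starch cooking (finishes minute 207). The controlling bound is minute 266, so garnish prep finishes at 266 + 10 = minute 276.
All tasks are finished once the last one completes. Finish times: Stock at 70, Sauce base at 96, Protein sear at 157, Vegetable prep at 136, Starch cooking at 207, Plating setup at 261, Garnish prep at 276. The latest is minute 276.

276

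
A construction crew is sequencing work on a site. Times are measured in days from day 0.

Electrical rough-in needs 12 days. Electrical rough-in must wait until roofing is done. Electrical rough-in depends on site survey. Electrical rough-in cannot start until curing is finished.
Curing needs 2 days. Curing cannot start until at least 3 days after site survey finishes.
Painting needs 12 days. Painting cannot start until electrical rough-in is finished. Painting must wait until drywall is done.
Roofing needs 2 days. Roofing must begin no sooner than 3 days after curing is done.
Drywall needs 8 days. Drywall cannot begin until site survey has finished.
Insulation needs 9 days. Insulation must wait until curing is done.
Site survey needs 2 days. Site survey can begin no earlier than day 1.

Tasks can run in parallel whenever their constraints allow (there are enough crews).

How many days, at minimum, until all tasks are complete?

Site survey waits on its own release at day 1, so it starts at day 1 and finishes at 1 + 2 = day 3.
Drywall waits on site survey (finishes day 3), so it starts at day 3 and finishes at 3 + 8 = day 11.
After site survey (finishes day 3, plus 3-day gap → day 6), curing can start at day 6 and finishes at day 8.
After curing (finishes day 8), insulation can start at day 8 and finishes at day 17.
After curing (finishes day 8, plus 3-day gap → day 11), roofing can start at day 11 and finishes at day 13.
Electrical rough-in has to wait for roofing (finishes day 13); site survey (finishes day 3); curing (finishes day 8). The latest of these is day 13, so electrical rough-in runs day 13 to 13 + 12 = day 25.
For painting: electrical rough-in (finishes day 25); drywall (finishes day 11). Taking the maximum gives a start of day 25, and it finishes at 25 + 12 = day 37.
All tasks are finished once the last one completes. Finish times: Site survey at 3, Curing at 8, Roofing at 13, Electrical rough-in at 25, Insulation at 17, Drywall at 11, Painting at 37. The latest is day 37.

37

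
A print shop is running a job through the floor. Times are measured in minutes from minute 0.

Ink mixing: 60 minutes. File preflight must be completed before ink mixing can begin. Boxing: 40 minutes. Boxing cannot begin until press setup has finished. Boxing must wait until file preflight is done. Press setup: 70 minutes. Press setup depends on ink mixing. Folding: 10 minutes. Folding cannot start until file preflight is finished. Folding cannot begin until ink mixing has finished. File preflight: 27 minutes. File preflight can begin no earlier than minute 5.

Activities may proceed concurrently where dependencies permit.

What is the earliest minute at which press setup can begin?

92

File preflight cannot begin until its own release at minute 5. It runs from minute 5 to 5 + 27 = minute 32.
After file preflight (finishes minute 32), ink mixing can start at minute 32 and finishes at minute 92.
Press setup waits on ink mixing (finishes minute 92), so the earliest it can start is minute 92.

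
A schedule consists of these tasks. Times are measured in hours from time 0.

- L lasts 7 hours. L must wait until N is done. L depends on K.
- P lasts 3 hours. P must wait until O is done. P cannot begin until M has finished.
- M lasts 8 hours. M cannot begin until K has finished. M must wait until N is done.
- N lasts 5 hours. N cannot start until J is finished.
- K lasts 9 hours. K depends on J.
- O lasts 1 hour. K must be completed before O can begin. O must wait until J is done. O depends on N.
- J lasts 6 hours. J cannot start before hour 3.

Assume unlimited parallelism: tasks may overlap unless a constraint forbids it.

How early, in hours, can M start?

18

J waits on its own release at hour 3, so it starts at hour 3 and finishes at 3 + 6 = hour 9.
N cannot begin until J (finishes hour 9). It runs from hour 9 to 9 + 5 = hour 14.
K waits on J (finishes hour 9), so it starts at hour 9 and finishes at 9 + 9 = hour 18.
M waits on K (finishes hour 18); N (finishes hour 14). The latest of these is hour 18, which is the earliest M can start.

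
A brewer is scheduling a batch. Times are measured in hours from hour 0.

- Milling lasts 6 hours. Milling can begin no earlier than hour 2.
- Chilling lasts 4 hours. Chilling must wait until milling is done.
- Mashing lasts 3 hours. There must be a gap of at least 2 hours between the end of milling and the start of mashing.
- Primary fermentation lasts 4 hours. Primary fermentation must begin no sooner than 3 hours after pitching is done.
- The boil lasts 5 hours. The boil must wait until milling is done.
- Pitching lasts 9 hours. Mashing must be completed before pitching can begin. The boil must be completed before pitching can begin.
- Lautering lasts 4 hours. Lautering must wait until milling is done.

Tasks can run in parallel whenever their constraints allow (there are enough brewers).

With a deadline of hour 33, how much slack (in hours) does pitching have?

Milling waits on its own release at hour 2, so it starts at hour 2 and finishes at 2 + 6 = hour 8.
After milling (finishes hour 8), the boil can start at hour 8 and finishes at hour 13.
After milling (finishes hour 8, plus 2-hour gap → hour 10), mashing can start at hour 10 and finishes at hour 13.
Pitching has to wait for mashing (finishes hour 13); the boil (finishes hour 13). The latest of these is hour 13, so pitching runs hour 13 to 13 + 9 = hour 22.

Working backward from the deadline:
Primary fermentation must finish by hour 33; it takes 4 hours, so it must start by 33 − 4 = hour 29.
Pitching must finish before primary fermentation (must start by hour 29, minus 3-hour gap → hour 26). With a 9-hour duration, pitching must start by 26 − 9 = hour 17.
So pitching can start as early as hour 13 and as late as hour 17, giving 17 − 13 = 4 hours of slack.

4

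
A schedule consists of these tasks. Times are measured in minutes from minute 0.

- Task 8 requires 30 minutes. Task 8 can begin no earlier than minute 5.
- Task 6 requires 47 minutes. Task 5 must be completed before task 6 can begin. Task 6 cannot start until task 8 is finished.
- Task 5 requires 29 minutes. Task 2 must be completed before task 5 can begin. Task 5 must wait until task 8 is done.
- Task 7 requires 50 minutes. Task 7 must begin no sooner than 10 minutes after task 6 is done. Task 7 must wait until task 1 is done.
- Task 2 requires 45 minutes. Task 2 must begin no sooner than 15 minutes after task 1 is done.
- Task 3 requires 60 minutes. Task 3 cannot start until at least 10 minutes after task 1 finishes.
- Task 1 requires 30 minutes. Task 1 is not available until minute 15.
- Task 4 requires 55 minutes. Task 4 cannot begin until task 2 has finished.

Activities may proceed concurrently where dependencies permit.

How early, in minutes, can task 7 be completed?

After its own release at minute 5, task 8 can start at minute 5 and finishes at minute 35.
Task 1 cannot begin until its own release at minute 15. It runs from minute 15 to 15 + 30 = minute 45.
Task 2 cannot begin until task 1 (finishes minute 45, plus 15-minute gap → minute 60). It runs from minute 60 to 60 + 45 = minute 105.
Task 5 cannot start until task 2 (finishes minute 105); task 8 (finishes minute 35). The controlling bound is minute 105, so task 5 finishes at 105 + 29 = minute 134.
For task 6: task 5 (finishes minute 134); task 8 (finishes minute 35). Taking the maximum gives a start of minute 134, and it finishes at 134 + 47 = minute 181.
For task 7: task 6 (finishes minute 181, plus 10-minute gap → minute 191); task 1 (finishes minute 45). Taking the maximum gives a start of minute 191, and it finishes at 191 + 50 = minute 241.

241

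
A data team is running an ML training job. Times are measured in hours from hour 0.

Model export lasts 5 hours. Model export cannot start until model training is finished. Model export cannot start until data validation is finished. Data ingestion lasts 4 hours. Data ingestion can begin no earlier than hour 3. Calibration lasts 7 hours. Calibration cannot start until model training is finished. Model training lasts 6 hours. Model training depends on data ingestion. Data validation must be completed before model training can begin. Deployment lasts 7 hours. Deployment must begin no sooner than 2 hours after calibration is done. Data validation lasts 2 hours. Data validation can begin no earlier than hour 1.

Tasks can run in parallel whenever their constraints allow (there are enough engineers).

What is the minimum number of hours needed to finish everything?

29

Data validation cannot begin until its own release at hour 1. It runs from hour 1 to 1 + 2 = hour 3.
After its own release at hour 3, data ingestion can start at hour 3 and finishes at hour 7.
Model training cannot start until data ingestion (finishes hour 7); data validation (finishes hour 3). The controlling bound is hour 7, so model training finishes at 7 + 6 = hour 13.
For model export: model training (finishes hour 13); data validation (finishes hour 3). Taking the maximum gives a start of hour 13, and it finishes at 13 + 5 = hour 18.
Calibration waits on model training (finishes hour 13), so it starts at hour 13 and finishes at 13 + 7 = hour 20.
After calibration (finishes hour 20, plus 2-hour gap → hour 22), deployment can start at hour 22 and finishes at hour 29.
All tasks are finished once the last one completes. Finish times: Data ingestion at 7, Data validation at 3, Model training at 13, Calibration at 20, Model export at 18, Deployment at 29. The latest is hour 29.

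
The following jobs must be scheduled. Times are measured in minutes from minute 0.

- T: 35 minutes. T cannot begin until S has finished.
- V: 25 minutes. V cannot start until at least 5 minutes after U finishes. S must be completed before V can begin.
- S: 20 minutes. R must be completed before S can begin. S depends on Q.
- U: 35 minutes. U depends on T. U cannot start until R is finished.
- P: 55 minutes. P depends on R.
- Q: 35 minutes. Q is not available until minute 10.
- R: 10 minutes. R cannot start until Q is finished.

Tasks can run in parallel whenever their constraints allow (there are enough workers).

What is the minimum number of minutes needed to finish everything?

Q waits on its own release at minute 10, so it starts at minute 10 and finishes at 10 + 35 = minute 45.
R waits on Q (finishes minute 45), so it starts at minute 45 and finishes at 45 + 10 = minute 55.
S has to wait for R (finishes minute 55); Q (finishes minute 45). The latest of these is minute 55, so S runs minute 55 to 55 + 20 = minute 75.
After S (finishes minute 75), T can start at minute 75 and finishes at minute 110.
U cannot start until T (finishes minute 110); R (finishes minute 55). The controlling bound is minute 110, so U finishes at 110 + 35 = minute 145.
V cannot start until U (finishes minute 145, plus 5-minute gap → minute 150); S (finishes minute 75). The controlling bound is minute 150, so V finishes at 150 + 25 = minute 175.
After R (finishes minute 55), P can start at minute 55 and finishes at minute 110.
All tasks are finished once the last one completes. Finish times: P at 110, Q at 45, R at 55, S at 75, T at 110, U at 145, V at 175. The latest is minute 175.

175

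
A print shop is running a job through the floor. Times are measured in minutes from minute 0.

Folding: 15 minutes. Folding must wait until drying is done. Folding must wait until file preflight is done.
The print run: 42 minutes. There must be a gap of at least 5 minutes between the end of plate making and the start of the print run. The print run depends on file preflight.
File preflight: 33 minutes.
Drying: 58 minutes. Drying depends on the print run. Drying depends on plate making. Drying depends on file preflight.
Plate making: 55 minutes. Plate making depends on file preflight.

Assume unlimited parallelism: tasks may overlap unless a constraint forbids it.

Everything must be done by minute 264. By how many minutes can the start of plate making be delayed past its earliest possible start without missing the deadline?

56

File preflight has no prerequisites, so it starts at minute 0 and finishes at minute 33.
Plate making waits on file preflight (finishes minute 33), so it starts at minute 33 and finishes at 33 + 55 = minute 88.

Working backward from the deadline:
Folding must finish by minute 264; it takes 15 minutes, so it must start by 264 − 15 = minute 249.
Drying must finish before folding (must start by minute 249). With a 58-minute duration, drying must start by 249 − 58 = minute 191.
The print run has to be done before drying (must start by minute 191). That means finishing by minute 191, i.e. starting by 191 − 42 = minute 149.
Plate making has several dependents: the print run (must start by minute 149, minus 5-minute gap → minute 144); drying (must start by minute 191). The earliest of those limits is minute 144, so plate making must start by 144 − 55 = minute 89.
So plate making can start as early as minute 33 and as late as minute 89, giving 89 − 33 = 56 minutes of slack.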